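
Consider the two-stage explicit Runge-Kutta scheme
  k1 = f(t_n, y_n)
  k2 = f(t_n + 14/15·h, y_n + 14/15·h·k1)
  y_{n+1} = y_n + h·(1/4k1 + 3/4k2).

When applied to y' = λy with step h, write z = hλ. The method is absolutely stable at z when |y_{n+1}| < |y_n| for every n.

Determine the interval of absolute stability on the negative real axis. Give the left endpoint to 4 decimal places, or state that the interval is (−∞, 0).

(-1.4286, 0).

Set f=λy, z=hλ:
  k1=λy_n ⇒ h·k1=z·y_n;  k2=λ(1+14/15z)y_n ⇒ h·k2=z(1+14/15z)y_n
  y_{n+1}/y_n = 1 + 1/4z + 3/4z(1+14/15z) = 1 + z + 7/10z²
  ⇒ R(z) = 1 + z + 7/10z².

Need |R(x)|<1, x<0.
x=-0.97: |R|=0.6886
R=1: x+7/10x²=0 ⇒ x=−10/7=-1.4286; min R=1−1/(4·7/10)=0.6429>−1
Confirm numerically:
  x=-1.374: |R|=0.94751 <1
  x=-1.014: |R|=0.70574 <1
  x=-1.011: |R|=0.70448 <1
  x=-2.002: |R|=1.80360 >1
  x=-1.905: |R|=1.63532 >1
  x=-1.464: |R|=1.03631 >1
So |R|<1 on (-1.4286, 0).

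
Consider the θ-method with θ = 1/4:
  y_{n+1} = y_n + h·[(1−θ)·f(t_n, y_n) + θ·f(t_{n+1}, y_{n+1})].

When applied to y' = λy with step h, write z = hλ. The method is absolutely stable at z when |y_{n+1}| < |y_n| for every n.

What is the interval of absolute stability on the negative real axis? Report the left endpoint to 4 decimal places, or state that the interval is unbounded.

On y'=λy, z=hλ:
  y_{n+1} = y_n + z·[3/4·y_n + 1/4·y_{n+1}] ⇒ (1 − 1/4z)y_{n+1} = (1 + 3/4z)y_n
  ⇒ R(z) = (1 + 3/4z)/(1 − 1/4z).

Boundary: |R(x)|=1, x<0.
x=-0.46: |R|=0.5874
R=−1: 1+3/4x = −1+1/4x ⇒ -1/2x=2 ⇒ x=2/(-1/2)=-4.0000
Confirm numerically:
  x=-3.507: |R|=0.86866 <1
  x=-3.040: |R|=0.72727 <1
  x=-2.348: |R|=0.47952 <1
  x=-1.618: |R|=0.15201 <1
  x=-4.460: |R|=1.10875 >1
  x=-4.309: |R|=1.07438 >1
  x=-4.142: |R|=1.03488 >1
Stable set (-4.0000, 0).

(-4.0000, 0).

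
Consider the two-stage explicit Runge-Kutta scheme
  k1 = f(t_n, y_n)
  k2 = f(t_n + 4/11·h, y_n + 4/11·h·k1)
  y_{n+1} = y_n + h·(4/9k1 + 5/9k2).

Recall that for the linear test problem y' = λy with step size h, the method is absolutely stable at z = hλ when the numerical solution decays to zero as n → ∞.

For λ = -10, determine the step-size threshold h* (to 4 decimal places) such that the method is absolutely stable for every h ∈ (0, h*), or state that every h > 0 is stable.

On y'=λy, z=hλ:
  k1=λy_n ⇒ h·k1=z·y_n;  k2=λ(1+4/11z)y_n ⇒ h·k2=z(1+4/11z)y_n
  y_{n+1}/y_n = 1 + 4/9z + 5/9z(1+4/11z) = 1 + z + 20/99z²
  ⇒ R(z) = 1 + z + 20/99z².

Solve |R(x)|<1 on ℝ⁻.
x=-1.27: |R|=0.0558
R=1: x+20/99x²=0 ⇒ x=−99/20=-4.9500; min R=1−1/(4·20/99)=-0.2375>−1
Confirm numerically:
  x=-3.774: |R|=0.10339 <1
  x=-3.293: |R|=0.10232 <1
  x=-2.836: |R|=0.21117 <1
  x=-2.281: |R|=0.22990 <1
  x=-5.464: |R|=1.56737 >1
  x=-5.334: |R|=1.41379 >1
  x=-5.318: |R|=1.39536 >1
Stable set (-4.9500, 0).

(-4.9500,0); λ=-10 ⇒ h* = (99/20)/10 = 0.4950.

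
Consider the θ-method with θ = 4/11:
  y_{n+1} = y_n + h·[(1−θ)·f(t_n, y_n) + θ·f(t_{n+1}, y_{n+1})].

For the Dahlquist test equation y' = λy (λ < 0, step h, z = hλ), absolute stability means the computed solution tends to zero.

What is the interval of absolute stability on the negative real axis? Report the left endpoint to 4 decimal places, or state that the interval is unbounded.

(-7.3333, 0).

Set f=λy, z=hλ:
  y_{n+1} = y_n + z·[7/11·y_n + 4/11·y_{n+1}] ⇒ (1 − 4/11z)y_{n+1} = (1 + 7/11z)y_n
  so R(z) = (1 + 7/11z)/(1 − 4/11z).

Need |R(x)|<1, x<0.
x=-1.22: |R|=0.1549
R=−1: 1+7/11x = −1+4/11x ⇒ -3/11x=2 ⇒ x=2/(-3/11)=-7.3333
Confirm numerically:
  x=-6.623: |R|=0.94316 <1
  x=-5.270: |R|=0.80704 <1
  x=-3.670: |R|=0.57204 <1
  x=-7.892: |R|=1.03937 >1
  x=-7.719: |R|=1.02763 >1
  x=-7.390: |R|=1.00419 >1
So |R|<1 on (-7.3333, 0).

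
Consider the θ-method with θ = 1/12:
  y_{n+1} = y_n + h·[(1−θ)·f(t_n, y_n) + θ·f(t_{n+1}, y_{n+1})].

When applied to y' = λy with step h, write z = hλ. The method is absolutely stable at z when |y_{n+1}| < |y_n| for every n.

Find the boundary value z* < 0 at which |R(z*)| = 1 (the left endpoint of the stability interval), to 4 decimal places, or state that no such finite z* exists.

Test eqn y'=λy, z=hλ:
  y_{n+1} = y_n + z·[11/12·y_n + 1/12·y_{n+1}] ⇒ (1 − 1/12z)y_{n+1} = (1 + 11/12z)y_n
  R(z) = (1 + 11/12z)/(1 − 1/12z).

Need |R(x)|<1, x<0.
x=-0.68: |R|=0.3565
R=−1: 1+11/12x = −1+1/12x ⇒ -5/6x=2 ⇒ x=2/(-5/6)=-2.4000
Confirm numerically:
  x=-2.040: |R|=0.74359 <1
  x=-1.969: |R|=0.69146 <1
  x=-1.736: |R|=0.51660 <1
  x=-1.071: |R|=0.01675 <1
  x=-2.987: |R|=1.39167 >1
  x=-2.821: |R|=1.28406 >1
  x=-2.564: |R|=1.11261 >1
Stable set (-2.4000, 0).

left endpoint -2.4000.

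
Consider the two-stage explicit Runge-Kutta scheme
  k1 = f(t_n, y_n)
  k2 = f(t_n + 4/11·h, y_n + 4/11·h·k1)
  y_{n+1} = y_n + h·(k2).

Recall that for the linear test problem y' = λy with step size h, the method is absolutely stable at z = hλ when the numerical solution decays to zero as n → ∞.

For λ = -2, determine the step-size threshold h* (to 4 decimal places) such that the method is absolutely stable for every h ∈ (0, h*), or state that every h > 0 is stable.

(-2.7500,0); λ=-2 ⇒ h* = (11/4)/2 = 1.3750.

Test eqn y'=λy, z=hλ:
  k1=λy_n ⇒ h·k1=z·y_n;  k2=λ(1+4/11z)y_n ⇒ h·k2=z(1+4/11z)y_n
  y_{n+1}/y_n = 1 + z(1+4/11z) = 1 + z + 4/11z²
  so R(z) = 1 + z + 4/11z².

Boundary: |R(x)|=1, x<0.
x=-1.54: |R|=0.3224
R=1: x+4/11x²=0 ⇒ x=−11/4=-2.7500; min R=1−1/(4·4/11)=0.3125>−1
Confirm numerically:
  x=-2.468: |R|=0.74692 <1
  x=-1.993: |R|=0.45138 <1
  x=-1.151: |R|=0.33075 <1
  x=-3.202: |R|=1.52629 >1
  x=-3.050: |R|=1.33273 >1
  x=-2.963: |R|=1.22950 >1
Stable set (-2.7500, 0).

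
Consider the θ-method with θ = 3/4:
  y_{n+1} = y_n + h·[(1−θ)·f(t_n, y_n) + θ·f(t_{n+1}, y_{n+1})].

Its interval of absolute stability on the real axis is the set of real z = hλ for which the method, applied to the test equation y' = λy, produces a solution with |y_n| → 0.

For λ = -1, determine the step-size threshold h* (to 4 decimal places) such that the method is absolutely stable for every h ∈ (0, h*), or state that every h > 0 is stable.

Set f=λy, z=hλ:
  y_{n+1} = y_n + z·[1/4·y_n + 3/4·y_{n+1}] ⇒ (1 − 3/4z)y_{n+1} = (1 + 1/4z)y_n
  ⇒ R(z) = (1 + 1/4z)/(1 − 3/4z).

Boundary: |R(x)|=1, x<0.
x=-1.39: |R|=0.3195
x=-2: |R|=0.2000
x=-10: |R|=0.1765
x=-100: |R|=0.3158
θ=3/4≥1/2 ⇒ |1+1/4x|<|1−3/4x| ∀x<0 ⇒ stable on all of ℝ⁻.

interval (−∞, 0). Any h>0 works for λ=-1.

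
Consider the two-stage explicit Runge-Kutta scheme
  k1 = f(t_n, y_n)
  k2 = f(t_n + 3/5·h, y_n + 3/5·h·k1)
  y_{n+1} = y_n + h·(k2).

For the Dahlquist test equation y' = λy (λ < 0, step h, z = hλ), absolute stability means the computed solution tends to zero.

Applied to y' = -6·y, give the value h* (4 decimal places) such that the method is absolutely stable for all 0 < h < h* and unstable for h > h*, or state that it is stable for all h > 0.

(-1.6667,0); λ=-6 ⇒ h* = (5/3)/6 = 0.2778.

On y'=λy, z=hλ:
  k1=λy_n ⇒ h·k1=z·y_n;  k2=λ(1+3/5z)y_n ⇒ h·k2=z(1+3/5z)y_n
  y_{n+1}/y_n = 1 + z(1+3/5z) = 1 + z + 3/5z²
  Hence R(z) = 1 + z + 3/5z².

Need |R(x)|<1, x<0.
x=-1.07: |R|=0.6169
R=1: x+3/5x²=0 ⇒ x=−5/3=-1.6667; min R=1−1/(4·3/5)=0.5833>−1
Confirm numerically:
  x=-1.173: |R|=0.65256 <1
  x=-1.110: |R|=0.62926 <1
  x=-1.003: |R|=0.60061 <1
  x=-0.693: |R|=0.59515 <1
  x=-1.982: |R|=1.37499 >1
  x=-1.699: |R|=1.03296 >1
Interval (-1.6667, 0).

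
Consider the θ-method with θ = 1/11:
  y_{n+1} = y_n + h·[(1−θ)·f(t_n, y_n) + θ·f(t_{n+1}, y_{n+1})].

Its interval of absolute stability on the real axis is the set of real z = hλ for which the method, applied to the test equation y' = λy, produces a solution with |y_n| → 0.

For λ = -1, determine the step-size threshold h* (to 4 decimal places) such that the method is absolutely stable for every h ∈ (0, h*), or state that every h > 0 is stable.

On y'=λy, z=hλ:
  y_{n+1} = y_n + z·[10/11·y_n + 1/11·y_{n+1}] ⇒ (1 − 1/11z)y_{n+1} = (1 + 10/11z)y_n
  so R(z) = (1 + 10/11z)/(1 − 1/11z).

Need |R(x)|<1, x<0.
x=-1.15: |R|=0.0412
R=−1: 1+10/11x = −1+1/11x ⇒ -9/11x=2 ⇒ x=2/(-9/11)=-2.4444
Confirm numerically:
  x=-2.321: |R|=0.91660 <1
  x=-1.845: |R|=0.57999 <1
  x=-1.403: |R|=0.24430 <1
  x=-1.178: |R|=0.06405 <1
  x=-3.043: |R|=1.38361 >1
  x=-3.004: |R|=1.35961 >1
  x=-2.567: |R|=1.08130 >1
Interval (-2.4444, 0).

(-2.4444,0); λ=-1 ⇒ h* = (22/9)/1 = 2.4444.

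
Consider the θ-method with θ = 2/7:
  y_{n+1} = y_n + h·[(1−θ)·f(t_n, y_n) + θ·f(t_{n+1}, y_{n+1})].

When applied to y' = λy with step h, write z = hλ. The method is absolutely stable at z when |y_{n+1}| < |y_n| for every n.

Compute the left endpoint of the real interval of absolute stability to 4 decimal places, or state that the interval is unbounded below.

left endpoint -4.6667.

Set f=λy, z=hλ:
  y_{n+1} = y_n + z·[5/7·y_n + 2/7·y_{n+1}] ⇒ (1 − 2/7z)y_{n+1} = (1 + 5/7z)y_n
  R(z) = (1 + 5/7z)/(1 − 2/7z).

Need |R(x)|<1, x<0.
x=-1.27: |R|=0.0681
R=−1: 1+5/7x = −1+2/7x ⇒ -3/7x=2 ⇒ x=2/(-3/7)=-4.6667
Confirm numerically:
  x=-3.399: |R|=0.72438 <1
  x=-2.455: |R|=0.44291 <1
  x=-2.357: |R|=0.40849 <1
  x=-2.060: |R|=0.29676 <1
  x=-5.126: |R|=1.07987 >1
  x=-5.116: |R|=1.07823 >1
So |R|<1 on (-4.6667, 0).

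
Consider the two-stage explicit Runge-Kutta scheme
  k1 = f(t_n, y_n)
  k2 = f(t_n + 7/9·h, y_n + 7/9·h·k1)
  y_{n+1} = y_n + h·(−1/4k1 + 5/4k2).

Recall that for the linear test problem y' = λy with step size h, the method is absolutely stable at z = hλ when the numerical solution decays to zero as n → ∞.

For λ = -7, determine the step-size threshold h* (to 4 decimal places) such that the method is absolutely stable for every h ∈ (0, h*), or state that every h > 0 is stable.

On y'=λy, z=hλ:
  k1=λy_n ⇒ h·k1=z·y_n;  k2=λ(1+7/9z)y_n ⇒ h·k2=z(1+7/9z)y_n
  y_{n+1}/y_n = 1 − 1/4z + 5/4z(1+7/9z) = 1 + z + 35/36z²
  R(z) = 1 + z + 35/36z².

Need |R(x)|<1, x<0.
x=-0.62: |R|=0.7537
R=1: x+35/36x²=0 ⇒ x=−36/35=-1.0286; min R=1−1/(4·35/36)=0.7429>−1
Confirm numerically:
  x=-0.811: |R|=0.82845 <1
  x=-0.709: |R|=0.77972 <1
  x=-0.561: |R|=0.74498 <1
  x=-0.534: |R|=0.74323 <1
  x=-1.507: |R|=1.70096 >1
  x=-1.353: |R|=1.42676 >1
  x=-1.244: |R|=1.26055 >1
Interval (-1.0286, 0).

(-1.0286,0); λ=-7 ⇒ h* = (36/35)/7 = 0.1469.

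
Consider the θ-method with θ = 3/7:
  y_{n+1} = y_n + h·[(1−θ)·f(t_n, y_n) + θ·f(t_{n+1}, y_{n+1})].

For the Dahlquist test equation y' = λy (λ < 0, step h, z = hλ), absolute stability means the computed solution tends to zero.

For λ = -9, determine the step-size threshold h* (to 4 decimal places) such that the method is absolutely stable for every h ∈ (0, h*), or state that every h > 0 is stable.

Set f=λy, z=hλ:
  y_{n+1} = y_n + z·[4/7·y_n + 3/7·y_{n+1}] ⇒ (1 − 3/7z)y_{n+1} = (1 + 4/7z)y_n
  ⇒ R(z) = (1 + 4/7z)/(1 − 3/7z).

Find x<0 with |R(x)|<1.
x=-1.71: |R|=0.0132
R=−1: 1+4/7x = −1+3/7x ⇒ -1/7x=2 ⇒ x=2/(-1/7)=-14.0000
Confirm numerically:
  x=-7.770: |R|=0.79446 <1
  x=-7.765: |R|=0.79419 <1
  x=-7.649: |R|=0.78793 <1
  x=-7.014: |R|=0.75087 <1
  x=-14.472: |R|=1.00936 >1
  x=-14.197: |R|=1.00397 >1
So |R|<1 on (-14.0000, 0).

(-14.0000,0); λ=-9 ⇒ h* = (14)/9 = 1.5556.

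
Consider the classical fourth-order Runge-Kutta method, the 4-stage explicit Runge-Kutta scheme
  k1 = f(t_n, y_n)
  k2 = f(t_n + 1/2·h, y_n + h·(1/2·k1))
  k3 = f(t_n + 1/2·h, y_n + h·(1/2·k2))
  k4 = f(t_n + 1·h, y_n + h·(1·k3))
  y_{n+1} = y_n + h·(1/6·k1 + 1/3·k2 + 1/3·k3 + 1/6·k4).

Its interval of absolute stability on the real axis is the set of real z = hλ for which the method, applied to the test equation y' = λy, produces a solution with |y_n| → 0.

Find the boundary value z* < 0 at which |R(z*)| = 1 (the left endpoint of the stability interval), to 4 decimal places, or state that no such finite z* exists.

Test eqn y'=λy, z=hλ:
  order 4, 4-stage ⇒ R(z)=1+z+z^2/2+z^3/6+z^4/24
  (e.g. R(-0.47)=0.62518, |R|=0.62518)

Need |R(x)|<1, x<0.
x=-0.47: |R|=0.6252
|R(-2.14)|=0.3903 |R(-1.22)|=0.3139 |R(-0.74)|=0.4788
Bisect:
  x_lo=-3.6239 |R|=3.1967  x_hi=-0.1068 |R|=0.8987
  mid=-1.86535 |R|=0.29712 →hi
  mid=-2.74463 |R|=0.94041 →hi
  mid=-3.18427 |R|=1.78813 →lo
  mid=-2.96445 |R|=1.30547 →lo
  mid=-2.85454 |R|=1.10953 →lo
  mid=-2.79959 |R|=1.02177 →lo
  mid=-2.77211 |R|=0.98030 →hi
  ...
  [-2.78542,-2.78520] ⇒ x*=-2.7853
Stable set (-2.7853, 0).

z* = -2.7853.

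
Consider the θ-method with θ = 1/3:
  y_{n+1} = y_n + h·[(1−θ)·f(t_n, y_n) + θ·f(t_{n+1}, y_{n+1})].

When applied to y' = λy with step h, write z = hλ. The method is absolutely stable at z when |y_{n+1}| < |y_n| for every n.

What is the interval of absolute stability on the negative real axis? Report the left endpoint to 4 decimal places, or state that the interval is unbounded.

(-6.0000, 0).

With y'=λy (z=hλ):
  y_{n+1} = y_n + z·[2/3·y_n + 1/3·y_{n+1}] ⇒ (1 − 1/3z)y_{n+1} = (1 + 2/3z)y_n
  R(z) = (1 + 2/3z)/(1 − 1/3z).

Find x<0 with |R(x)|<1.
x=-1.31: |R|=0.0882
R=−1: 1+2/3x = −1+1/3x ⇒ -1/3x=2 ⇒ x=2/(-1/3)=-6.0000
Confirm numerically:
  x=-5.460: |R|=0.93617 <1
  x=-4.748: |R|=0.83841 <1
  x=-3.305: |R|=0.57256 <1
  x=-6.403: |R|=1.04286 >1
  x=-6.364: |R|=1.03887 >1
  x=-6.115: |R|=1.01262 >1
Stable set (-6.0000, 0).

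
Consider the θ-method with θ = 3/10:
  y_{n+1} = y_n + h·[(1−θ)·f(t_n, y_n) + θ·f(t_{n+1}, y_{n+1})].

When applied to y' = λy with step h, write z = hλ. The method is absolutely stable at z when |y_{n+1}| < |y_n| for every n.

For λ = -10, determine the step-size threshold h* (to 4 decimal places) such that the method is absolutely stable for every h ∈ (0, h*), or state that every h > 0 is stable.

With y'=λy (z=hλ):
  y_{n+1} = y_n + z·[7/10·y_n + 3/10·y_{n+1}] ⇒ (1 − 3/10z)y_{n+1} = (1 + 7/10z)y_n
  R(z) = (1 + 7/10z)/(1 − 3/10z).

Solve |R(x)|<1 on ℝ⁻.
x=-0.83: |R|=0.3355
R=−1: 1+7/10x = −1+3/10x ⇒ -2/5x=2 ⇒ x=2/(-2/5)=-5.0000
Confirm numerically:
  x=-4.162: |R|=0.85093 <1
  x=-3.401: |R|=0.68341 <1
  x=-2.993: |R|=0.57701 <1
  x=-2.328: |R|=0.37070 <1
  x=-5.322: |R|=1.04960 >1
  x=-5.157: |R|=1.02466 >1
Stable set (-5.0000, 0).

(-5.0000,0); λ=-10 ⇒ h* = (5)/10 = 0.5000.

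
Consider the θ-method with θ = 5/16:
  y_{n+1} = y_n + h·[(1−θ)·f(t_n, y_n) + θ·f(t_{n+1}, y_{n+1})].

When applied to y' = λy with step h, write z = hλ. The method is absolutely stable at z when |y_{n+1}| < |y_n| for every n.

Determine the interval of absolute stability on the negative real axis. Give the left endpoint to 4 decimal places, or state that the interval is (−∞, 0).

With y'=λy (z=hλ):
  y_{n+1} = y_n + z·[11/16·y_n + 5/16·y_{n+1}] ⇒ (1 − 5/16z)y_{n+1} = (1 + 11/16z)y_n
  ⇒ R(z) = (1 + 11/16z)/(1 − 5/16z).

Find x<0 with |R(x)|<1.
x=-0.68: |R|=0.4392
R=−1: 1+11/16x = −1+5/16x ⇒ -3/8x=2 ⇒ x=2/(-3/8)=-5.3333
Confirm numerically:
  x=-4.878: |R|=0.93236 <1
  x=-4.627: |R|=0.89171 <1
  x=-3.138: |R|=0.58435 <1
  x=-2.813: |R|=0.49702 <1
  x=-5.527: |R|=1.02663 >1
  x=-5.364: |R|=1.00430 >1
Interval (-5.3333, 0).

z∈(-5.3333,0).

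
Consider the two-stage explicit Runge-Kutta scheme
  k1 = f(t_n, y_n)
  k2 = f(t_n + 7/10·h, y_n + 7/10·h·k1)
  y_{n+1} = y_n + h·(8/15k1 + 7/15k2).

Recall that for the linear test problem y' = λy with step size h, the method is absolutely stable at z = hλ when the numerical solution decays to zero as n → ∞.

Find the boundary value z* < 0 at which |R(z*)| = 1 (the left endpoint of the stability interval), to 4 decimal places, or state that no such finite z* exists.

left endpoint -3.0612.

Test eqn y'=λy, z=hλ:
  k1=λy_n ⇒ h·k1=z·y_n;  k2=λ(1+7/10z)y_n ⇒ h·k2=z(1+7/10z)y_n
  y_{n+1}/y_n = 1 + 8/15z + 7/15z(1+7/10z) = 1 + z + 49/150z²
  so R(z) = 1 + z + 49/150z².

Find x<0 with |R(x)|<1.
x=-1.69: |R|=0.2430
R=1: x+49/150x²=0 ⇒ x=−150/49=-3.0612; min R=1−1/(4·49/150)=0.2347>−1
Confirm numerically:
  x=-2.348: |R|=0.45295 <1
  x=-2.206: |R|=0.38370 <1
  x=-1.777: |R|=0.25452 <1
  x=-1.672: |R|=0.24122 <1
  x=-3.483: |R|=1.47989 >1
  x=-3.444: |R|=1.43064 >1
  x=-3.284: |R|=1.23899 >1
So |R|<1 on (-3.0612, 0).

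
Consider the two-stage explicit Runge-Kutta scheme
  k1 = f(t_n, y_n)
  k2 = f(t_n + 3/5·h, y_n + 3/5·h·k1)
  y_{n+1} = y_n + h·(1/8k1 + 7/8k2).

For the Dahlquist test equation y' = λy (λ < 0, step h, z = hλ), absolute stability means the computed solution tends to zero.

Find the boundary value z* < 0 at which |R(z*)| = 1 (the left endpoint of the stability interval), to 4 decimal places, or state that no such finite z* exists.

z* = -1.9048.

With y'=λy (z=hλ):
  k1=λy_n ⇒ h·k1=z·y_n;  k2=λ(1+3/5z)y_n ⇒ h·k2=z(1+3/5z)y_n
  y_{n+1}/y_n = 1 + 1/8z + 7/8z(1+3/5z) = 1 + z + 21/40z²
  Hence R(z) = 1 + z + 21/40z².

Boundary: |R(x)|=1, x<0.
x=-1.48: |R|=0.6700
R=1: x+21/40x²=0 ⇒ x=−40/21=-1.9048; min R=1−1/(4·21/40)=0.5238>−1
Confirm numerically:
  x=-1.071: |R|=0.53120 <1
  x=-0.987: |R|=0.52444 <1
  x=-0.815: |R|=0.53372 <1
  x=-2.346: |R|=1.54345 >1
  x=-2.013: |R|=1.11439 >1
So |R|<1 on (-1.9048, 0).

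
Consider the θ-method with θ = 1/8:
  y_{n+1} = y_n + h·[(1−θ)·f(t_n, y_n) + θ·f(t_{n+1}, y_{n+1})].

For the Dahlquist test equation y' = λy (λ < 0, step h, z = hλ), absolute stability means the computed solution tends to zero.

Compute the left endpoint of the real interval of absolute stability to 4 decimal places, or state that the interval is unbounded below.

left endpoint -2.6667.

Test eqn y'=λy, z=hλ:
  y_{n+1} = y_n + z·[7/8·y_n + 1/8·y_{n+1}] ⇒ (1 − 1/8z)y_{n+1} = (1 + 7/8z)y_n
  so R(z) = (1 + 7/8z)/(1 − 1/8z).

Boundary: |R(x)|=1, x<0.
x=-1.24: |R|=0.0736
R=−1: 1+7/8x = −1+1/8x ⇒ -3/4x=2 ⇒ x=2/(-3/4)=-2.6667
Confirm numerically:
  x=-2.230: |R|=0.74389 <1
  x=-2.071: |R|=0.64512 <1
  x=-1.729: |R|=0.42173 <1
  x=-1.596: |R|=0.33055 <1
  x=-3.220: |R|=1.29590 >1
  x=-3.170: |R|=1.27037 >1
  x=-3.144: |R|=1.25700 >1
Interval (-2.6667, 0).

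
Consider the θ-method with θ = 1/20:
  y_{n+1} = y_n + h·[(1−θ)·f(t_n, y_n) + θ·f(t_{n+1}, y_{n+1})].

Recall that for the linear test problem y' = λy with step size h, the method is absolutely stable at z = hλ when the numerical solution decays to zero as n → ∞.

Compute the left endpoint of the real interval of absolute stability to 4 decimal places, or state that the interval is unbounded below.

left endpoint -2.2222.

Test eqn y'=λy, z=hλ:
  y_{n+1} = y_n + z·[19/20·y_n + 1/20·y_{n+1}] ⇒ (1 − 1/20z)y_{n+1} = (1 + 19/20z)y_n
  so R(z) = (1 + 19/20z)/(1 − 1/20z).

Boundary: |R(x)|=1, x<0.
x=-0.67: |R|=0.3517
R=−1: 1+19/20x = −1+1/20x ⇒ -9/10x=2 ⇒ x=2/(-9/10)=-2.2222
Confirm numerically:
  x=-2.163: |R|=0.95190 <1
  x=-2.009: |R|=0.82562 <1
  x=-1.617: |R|=0.49604 <1
  x=-2.587: |R|=1.29070 >1
  x=-2.369: |R|=1.11811 >1
Stable set (-2.2222, 0).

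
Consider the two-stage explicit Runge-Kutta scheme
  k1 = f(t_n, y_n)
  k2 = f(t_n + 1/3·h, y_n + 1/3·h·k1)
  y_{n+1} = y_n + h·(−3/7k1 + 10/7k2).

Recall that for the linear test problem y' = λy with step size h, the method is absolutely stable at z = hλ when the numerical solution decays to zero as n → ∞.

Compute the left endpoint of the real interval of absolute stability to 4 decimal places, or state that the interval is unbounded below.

left endpoint -2.1000.

On y'=λy, z=hλ:
  k1=λy_n ⇒ h·k1=z·y_n;  k2=λ(1+1/3z)y_n ⇒ h·k2=z(1+1/3z)y_n
  y_{n+1}/y_n = 1 − 3/7z + 10/7z(1+1/3z) = 1 + z + 10/21z²
  ⇒ R(z) = 1 + z + 10/21z².

Boundary: |R(x)|=1, x<0.
x=-0.34: |R|=0.7150
R=1: x+10/21x²=0 ⇒ x=−21/10=-2.1000; min R=1−1/(4·10/21)=0.4750>−1
Confirm numerically:
  x=-1.257: |R|=0.49540 <1
  x=-1.219: |R|=0.48860 <1
  x=-0.992: |R|=0.47660 <1
  x=-2.624: |R|=1.65475 >1
  x=-2.489: |R|=1.46106 >1
Interval (-2.1000, 0).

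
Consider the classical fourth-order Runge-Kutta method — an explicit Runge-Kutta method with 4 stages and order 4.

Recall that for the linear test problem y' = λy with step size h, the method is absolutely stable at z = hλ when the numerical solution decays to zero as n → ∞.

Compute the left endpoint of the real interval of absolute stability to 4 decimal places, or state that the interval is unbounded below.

Test eqn y'=λy, z=hλ:
  order 4, 4-stage ⇒ R(z)=1+z+z^2/2+z^3/6+z^4/24
  (e.g. R(-1.4)=0.28273, |R|=0.28273)

Solve |R(x)|<1 on ℝ⁻.
x=-1.4: |R|=0.2827
|R(-1.26)|=0.3054 |R(-0.84)|=0.4348 |R(-0.5)|=0.6068
Bisect:
  x_lo=-3.5311 |R|=2.8429  x_hi=-0.1997 |R|=0.8189
  mid=-1.86541 |R|=0.29713 →hi
  mid=-2.69824 |R|=0.87649 →hi
  mid=-3.11465 |R|=1.62125 →lo
  mid=-2.90645 |R|=1.19856 →lo
  mid=-2.80234 |R|=1.02601 →lo
  mid=-2.75029 |R|=0.94849 →hi
  mid=-2.77632 |R|=0.98655 →hi
  ...
  [-2.78547,-2.78526] ⇒ x*=-2.7853
So |R|<1 on (-2.7853, 0).

z* = -2.7853.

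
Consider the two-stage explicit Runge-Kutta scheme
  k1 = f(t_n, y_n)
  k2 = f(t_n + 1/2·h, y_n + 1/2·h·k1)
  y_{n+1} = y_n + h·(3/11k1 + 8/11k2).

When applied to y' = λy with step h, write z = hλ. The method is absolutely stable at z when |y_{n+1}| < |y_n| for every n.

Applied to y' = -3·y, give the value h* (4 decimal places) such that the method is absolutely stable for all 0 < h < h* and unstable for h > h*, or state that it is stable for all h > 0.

Set f=λy, z=hλ:
  k1=λy_n ⇒ h·k1=z·y_n;  k2=λ(1+1/2z)y_n ⇒ h·k2=z(1+1/2z)y_n
  y_{n+1}/y_n = 1 + 3/11z + 8/11z(1+1/2z) = 1 + z + 4/11z²
  Hence R(z) = 1 + z + 4/11z².

Find x<0 with |R(x)|<1.
x=-1.05: |R|=0.3509
R=1: x+4/11x²=0 ⇒ x=−11/4=-2.7500; min R=1−1/(4·4/11)=0.3125>−1
Confirm numerically:
  x=-2.588: |R|=0.84754 <1
  x=-2.156: |R|=0.53430 <1
  x=-1.558: |R|=0.32468 <1
  x=-3.104: |R|=1.39957 >1
  x=-2.980: |R|=1.24924 >1
  x=-2.972: |R|=1.23992 >1
So |R|<1 on (-2.7500, 0).

(-2.7500,0); λ=-3 ⇒ h* = (11/4)/3 = 0.9167.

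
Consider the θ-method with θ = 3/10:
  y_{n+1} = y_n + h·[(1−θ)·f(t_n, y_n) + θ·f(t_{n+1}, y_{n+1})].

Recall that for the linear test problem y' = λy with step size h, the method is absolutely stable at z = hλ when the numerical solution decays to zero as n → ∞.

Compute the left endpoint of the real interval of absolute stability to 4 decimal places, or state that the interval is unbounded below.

z* = -5.0000.

With y'=λy (z=hλ):
  y_{n+1} = y_n + z·[7/10·y_n + 3/10·y_{n+1}] ⇒ (1 − 3/10z)y_{n+1} = (1 + 7/10z)y_n
  R(z) = (1 + 7/10z)/(1 − 3/10z).

Boundary: |R(x)|=1, x<0.
x=-1.58: |R|=0.0719
R=−1: 1+7/10x = −1+3/10x ⇒ -2/5x=2 ⇒ x=2/(-2/5)=-5.0000
Confirm numerically:
  x=-4.130: |R|=0.84457 <1
  x=-3.486: |R|=0.70398 <1
  x=-2.873: |R|=0.54305 <1
  x=-5.582: |R|=1.08704 >1
  x=-5.377: |R|=1.05771 >1
  x=-5.106: |R|=1.01675 >1
So |R|<1 on (-5.0000, 0).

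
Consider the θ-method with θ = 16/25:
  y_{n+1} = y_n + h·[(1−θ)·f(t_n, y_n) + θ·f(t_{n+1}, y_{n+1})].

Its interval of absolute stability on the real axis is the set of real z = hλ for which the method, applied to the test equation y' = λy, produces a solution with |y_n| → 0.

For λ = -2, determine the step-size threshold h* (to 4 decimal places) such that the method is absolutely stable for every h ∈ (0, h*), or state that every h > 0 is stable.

unbounded; (−∞, 0). Any h>0 works for λ=-2.

With y'=λy (z=hλ):
  y_{n+1} = y_n + z·[9/25·y_n + 16/25·y_{n+1}] ⇒ (1 − 16/25z)y_{n+1} = (1 + 9/25z)y_n
  Hence R(z) = (1 + 9/25z)/(1 − 16/25z).

Find x<0 with |R(x)|<1.
x=-0.67: |R|=0.5311
x=-2: |R|=0.1228
x=-10: |R|=0.3514
x=-100: |R|=0.5385
θ=16/25≥1/2 ⇒ |1+9/25x|<|1−16/25x| ∀x<0 ⇒ stable on all of ℝ⁻.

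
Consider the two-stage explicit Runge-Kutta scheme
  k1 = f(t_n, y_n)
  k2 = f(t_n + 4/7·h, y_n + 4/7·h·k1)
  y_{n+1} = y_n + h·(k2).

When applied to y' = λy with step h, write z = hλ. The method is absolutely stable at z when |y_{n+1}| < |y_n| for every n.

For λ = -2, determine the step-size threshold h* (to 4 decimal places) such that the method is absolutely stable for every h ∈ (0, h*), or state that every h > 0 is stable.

(-1.7500,0); λ=-2 ⇒ h* = (7/4)/2 = 0.8750.

On y'=λy, z=hλ:
  k1=λy_n ⇒ h·k1=z·y_n;  k2=λ(1+4/7z)y_n ⇒ h·k2=z(1+4/7z)y_n
  y_{n+1}/y_n = 1 + z(1+4/7z) = 1 + z + 4/7z²
  R(z) = 1 + z + 4/7z².

Solve |R(x)|<1 on ℝ⁻.
x=-0.48: |R|=0.6517
R=1: x+4/7x²=0 ⇒ x=−7/4=-1.7500; min R=1−1/(4·4/7)=0.5625>−1
Confirm numerically:
  x=-1.310: |R|=0.67063 <1
  x=-1.004: |R|=0.57201 <1
  x=-0.764: |R|=0.56954 <1
  x=-1.959: |R|=1.23396 >1
  x=-1.853: |R|=1.10906 >1
So |R|<1 on (-1.7500, 0).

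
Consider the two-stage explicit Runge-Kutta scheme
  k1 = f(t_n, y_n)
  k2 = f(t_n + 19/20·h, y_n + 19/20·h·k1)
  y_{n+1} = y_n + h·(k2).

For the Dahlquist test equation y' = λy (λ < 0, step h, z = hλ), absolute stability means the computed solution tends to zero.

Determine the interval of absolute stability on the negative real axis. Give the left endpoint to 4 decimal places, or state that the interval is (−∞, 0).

Test eqn y'=λy, z=hλ:
  k1=λy_n ⇒ h·k1=z·y_n;  k2=λ(1+19/20z)y_n ⇒ h·k2=z(1+19/20z)y_n
  y_{n+1}/y_n = 1 + z(1+19/20z) = 1 + z + 19/20z²
  so R(z) = 1 + z + 19/20z².

Solve |R(x)|<1 on ℝ⁻.
x=-1.07: |R|=1.0177
R=1: x+19/20x²=0 ⇒ x=−20/19=-1.0526; min R=1−1/(4·19/20)=0.7368>−1
Confirm numerically:
  x=-0.894: |R|=0.86527 <1
  x=-0.880: |R|=0.85568 <1
  x=-0.779: |R|=0.79750 <1
  x=-0.481: |R|=0.73879 <1
  x=-1.570: |R|=1.77165 >1
  x=-1.444: |R|=1.53688 >1
  x=-1.267: |R|=1.25802 >1
Interval (-1.0526, 0).

(-1.0526, 0).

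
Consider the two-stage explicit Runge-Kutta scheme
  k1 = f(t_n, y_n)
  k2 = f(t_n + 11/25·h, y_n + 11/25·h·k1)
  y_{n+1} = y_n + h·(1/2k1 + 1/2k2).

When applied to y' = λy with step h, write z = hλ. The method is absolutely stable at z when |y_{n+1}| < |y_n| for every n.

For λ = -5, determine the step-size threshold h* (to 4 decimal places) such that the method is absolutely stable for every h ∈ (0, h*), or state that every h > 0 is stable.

(-4.5455,0); λ=-5 ⇒ h* = (50/11)/5 = 0.9091.

On y'=λy, z=hλ:
  k1=λy_n ⇒ h·k1=z·y_n;  k2=λ(1+11/25z)y_n ⇒ h·k2=z(1+11/25z)y_n
  y_{n+1}/y_n = 1 + 1/2z + 1/2z(1+11/25z) = 1 + z + 11/50z²
  ⇒ R(z) = 1 + z + 11/50z².

Need |R(x)|<1, x<0.
x=-1.02: |R|=0.2089
R=1: x+11/50x²=0 ⇒ x=−50/11=-4.5455; min R=1−1/(4·11/50)=-0.1364>−1
Confirm numerically:
  x=-2.576: |R|=0.11613 <1
  x=-2.158: |R|=0.13347 <1
  x=-1.955: |R|=0.11415 <1
  x=-5.104: |R|=1.62718 >1
  x=-4.757: |R|=1.22139 >1
  x=-4.662: |R|=1.11953 >1
So |R|<1 on (-4.5455, 0).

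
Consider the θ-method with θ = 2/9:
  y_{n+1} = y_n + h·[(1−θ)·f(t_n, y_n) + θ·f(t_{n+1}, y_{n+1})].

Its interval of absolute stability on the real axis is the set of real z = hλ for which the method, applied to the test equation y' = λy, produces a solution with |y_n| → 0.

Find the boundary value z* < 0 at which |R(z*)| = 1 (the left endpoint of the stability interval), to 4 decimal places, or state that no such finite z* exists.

left endpoint -3.6000.

Test eqn y'=λy, z=hλ:
  y_{n+1} = y_n + z·[7/9·y_n + 2/9·y_{n+1}] ⇒ (1 − 2/9z)y_{n+1} = (1 + 7/9z)y_n
  Hence R(z) = (1 + 7/9z)/(1 − 2/9z).

Boundary: |R(x)|=1, x<0.
x=-1.38: |R|=0.0561
R=−1: 1+7/9x = −1+2/9x ⇒ -5/9x=2 ⇒ x=2/(-5/9)=-3.6000
Confirm numerically:
  x=-3.064: |R|=0.82285 <1
  x=-2.678: |R|=0.67888 <1
  x=-2.082: |R|=0.42343 <1
  x=-1.969: |R|=0.36969 <1
  x=-4.068: |R|=1.13655 >1
  x=-4.052: |R|=1.13213 >1
  x=-3.769: |R|=1.05109 >1
Interval (-3.6000, 0).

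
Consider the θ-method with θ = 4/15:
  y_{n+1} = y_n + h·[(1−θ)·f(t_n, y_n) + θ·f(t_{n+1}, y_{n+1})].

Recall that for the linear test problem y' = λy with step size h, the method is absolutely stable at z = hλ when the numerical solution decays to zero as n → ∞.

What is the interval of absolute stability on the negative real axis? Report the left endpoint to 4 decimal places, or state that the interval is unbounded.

Set f=λy, z=hλ:
  y_{n+1} = y_n + z·[11/15·y_n + 4/15·y_{n+1}] ⇒ (1 − 4/15z)y_{n+1} = (1 + 11/15z)y_n
  so R(z) = (1 + 11/15z)/(1 − 4/15z).

Boundary: |R(x)|=1, x<0.
x=-1.68: |R|=0.1602
R=−1: 1+11/15x = −1+4/15x ⇒ -7/15x=2 ⇒ x=2/(-7/15)=-4.2857
Confirm numerically:
  x=-3.908: |R|=0.91369 <1
  x=-3.563: |R|=0.82705 <1
  x=-3.108: |R|=0.69948 <1
  x=-4.364: |R|=1.01688 >1
  x=-4.345: |R|=1.01282 >1
Interval (-4.2857, 0).

z∈(-4.2857,0).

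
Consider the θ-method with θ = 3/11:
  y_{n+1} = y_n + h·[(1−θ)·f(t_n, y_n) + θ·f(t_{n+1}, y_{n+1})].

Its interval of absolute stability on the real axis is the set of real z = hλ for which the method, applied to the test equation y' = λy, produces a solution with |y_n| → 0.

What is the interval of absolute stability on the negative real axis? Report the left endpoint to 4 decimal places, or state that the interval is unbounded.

z∈(-4.4000,0).

Test eqn y'=λy, z=hλ:
  y_{n+1} = y_n + z·[8/11·y_n + 3/11·y_{n+1}] ⇒ (1 − 3/11z)y_{n+1} = (1 + 8/11z)y_n
  ⇒ R(z) = (1 + 8/11z)/(1 − 3/11z).

Find x<0 with |R(x)|<1.
x=-1.16: |R|=0.1188
R=−1: 1+8/11x = −1+3/11x ⇒ -5/11x=2 ⇒ x=2/(-5/11)=-4.4000
Confirm numerically:
  x=-4.326: |R|=0.98457 <1
  x=-4.196: |R|=0.95676 <1
  x=-4.113: |R|=0.93851 <1
  x=-3.910: |R|=0.89221 <1
  x=-4.939: |R|=1.10439 >1
  x=-4.925: |R|=1.10184 >1
  x=-4.757: |R|=1.07063 >1
So |R|<1 on (-4.4000, 0).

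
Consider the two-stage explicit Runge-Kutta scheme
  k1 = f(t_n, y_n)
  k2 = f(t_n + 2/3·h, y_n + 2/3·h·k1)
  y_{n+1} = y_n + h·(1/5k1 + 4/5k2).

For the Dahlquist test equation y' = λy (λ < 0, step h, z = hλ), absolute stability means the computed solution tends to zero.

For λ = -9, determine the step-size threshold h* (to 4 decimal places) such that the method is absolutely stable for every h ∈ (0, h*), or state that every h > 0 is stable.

With y'=λy (z=hλ):
  k1=λy_n ⇒ h·k1=z·y_n;  k2=λ(1+2/3z)y_n ⇒ h·k2=z(1+2/3z)y_n
  y_{n+1}/y_n = 1 + 1/5z + 4/5z(1+2/3z) = 1 + z + 8/15z²
  R(z) = 1 + z + 8/15z².

Solve |R(x)|<1 on ℝ⁻.
x=-0.61: |R|=0.5885
R=1: x+8/15x²=0 ⇒ x=−15/8=-1.8750; min R=1−1/(4·8/15)=0.5312>−1
Confirm numerically:
  x=-1.581: |R|=0.75210 <1
  x=-0.815: |R|=0.53925 <1
  x=-0.779: |R|=0.54465 <1
  x=-2.469: |R|=1.78218 >1
  x=-2.431: |R|=1.72087 >1
So |R|<1 on (-1.8750, 0).

(-1.8750,0); λ=-9 ⇒ h* = (15/8)/9 = 0.2083.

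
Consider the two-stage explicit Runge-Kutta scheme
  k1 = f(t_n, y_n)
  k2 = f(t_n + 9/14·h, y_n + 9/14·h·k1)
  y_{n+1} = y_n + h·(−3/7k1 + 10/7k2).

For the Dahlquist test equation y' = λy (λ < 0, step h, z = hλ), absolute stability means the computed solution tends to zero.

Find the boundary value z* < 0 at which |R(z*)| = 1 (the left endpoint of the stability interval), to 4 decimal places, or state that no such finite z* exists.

Test eqn y'=λy, z=hλ:
  k1=λy_n ⇒ h·k1=z·y_n;  k2=λ(1+9/14z)y_n ⇒ h·k2=z(1+9/14z)y_n
  y_{n+1}/y_n = 1 − 3/7z + 10/7z(1+9/14z) = 1 + z + 45/49z²
  so R(z) = 1 + z + 45/49z².

Need |R(x)|<1, x<0.
x=-0.47: |R|=0.7329
R=1: x+45/49x²=0 ⇒ x=−49/45=-1.0889; min R=1−1/(4·45/49)=0.7278>−1
Confirm numerically:
  x=-0.923: |R|=0.85938 <1
  x=-0.740: |R|=0.76290 <1
  x=-0.738: |R|=0.76218 <1
  x=-1.637: |R|=1.82401 >1
  x=-1.563: |R|=1.68054 >1
Interval (-1.0889, 0).

z* = -1.0889.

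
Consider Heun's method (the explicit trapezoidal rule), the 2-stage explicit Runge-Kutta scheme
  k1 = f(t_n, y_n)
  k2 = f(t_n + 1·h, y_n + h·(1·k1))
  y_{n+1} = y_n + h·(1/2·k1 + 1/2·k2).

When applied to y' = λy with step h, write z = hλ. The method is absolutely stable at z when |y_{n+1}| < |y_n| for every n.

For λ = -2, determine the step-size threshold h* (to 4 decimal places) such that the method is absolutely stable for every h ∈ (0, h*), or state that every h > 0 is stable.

(-2.0000,0); λ=-2 ⇒ h* = 1.0000.

With y'=λy (z=hλ):
  order 2, 2-stage ⇒ R(z)=1+z+z^2/2
  (e.g. R(-0.64)=0.56480, |R|=0.56480)

Find x<0 with |R(x)|<1.
x=-0.64: |R|=0.5648
|R(-2.1)|=1.1050 |R(-0.86)|=0.5098 |R(-0.73)|=0.5364
Bisect:
  x_lo=-2.6166 |R|=1.8066  x_hi=-0.2189 |R|=0.8050
  mid=-1.41774 |R|=0.58725 →hi
  mid=-2.01715 |R|=1.01729 →lo
  mid=-1.71744 |R|=0.75736 →hi
  mid=-1.86729 |R|=0.87610 →hi
  mid=-1.94222 |R|=0.94389 →hi
  mid=-1.97968 |R|=0.97989 →hi
  mid=-1.99841 |R|=0.99842 →hi
  mid=-2.00778 |R|=1.00781 →lo
  mid=-2.00310 |R|=1.00310 →lo
  mid=-2.00076 |R|=1.00076 →lo
  ...
  [-2.00002,-1.99988] ⇒ x*=-2.0000
Interval (-2.0000, 0).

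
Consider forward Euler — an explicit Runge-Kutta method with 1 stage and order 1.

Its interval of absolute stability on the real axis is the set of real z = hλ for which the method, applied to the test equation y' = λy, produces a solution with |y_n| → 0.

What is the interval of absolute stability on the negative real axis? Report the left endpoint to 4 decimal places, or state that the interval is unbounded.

(-2.0000, 0).

With y'=λy (z=hλ):
  order 1, 1-stage ⇒ R(z)=1+z
  (e.g. R(-0.66)=0.34000, |R|=0.34000)

Find x<0 with |R(x)|<1.
x=-0.66: |R|=0.3400
|R(-1.84)|=0.8400 |R(-0.86)|=0.1400 |R(-0.82)|=0.1800
Bisect:
  x_lo=-2.6921 |R|=1.6921  x_hi=-0.1825 |R|=0.8175
  mid=-1.43730 |R|=0.43730 →hi
  mid=-2.06473 |R|=1.06473 →lo
  mid=-1.75101 |R|=0.75101 →hi
  mid=-1.90787 |R|=0.90787 →hi
  mid=-1.98630 |R|=0.98630 →hi
  mid=-2.02551 |R|=1.02551 →lo
  mid=-2.00590 |R|=1.00590 →lo
  ...
  [-2.00008,-1.99993] ⇒ x*=-2.0000
So |R|<1 on (-2.0000, 0).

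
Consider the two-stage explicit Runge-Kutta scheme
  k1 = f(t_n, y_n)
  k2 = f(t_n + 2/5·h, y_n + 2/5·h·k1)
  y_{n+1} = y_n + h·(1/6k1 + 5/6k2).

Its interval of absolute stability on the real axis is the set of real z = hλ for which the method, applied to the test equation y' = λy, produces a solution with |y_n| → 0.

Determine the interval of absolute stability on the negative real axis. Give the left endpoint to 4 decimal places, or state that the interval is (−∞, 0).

(-3.0000, 0).

With y'=λy (z=hλ):
  k1=λy_n ⇒ h·k1=z·y_n;  k2=λ(1+2/5z)y_n ⇒ h·k2=z(1+2/5z)y_n
  y_{n+1}/y_n = 1 + 1/6z + 5/6z(1+2/5z) = 1 + z + 1/3z²
  so R(z) = 1 + z + 1/3z².

Solve |R(x)|<1 on ℝ⁻.
x=-0.36: |R|=0.6832
R=1: x+1/3x²=0 ⇒ x=−3=-3.0000; min R=1−1/(4·1/3)=0.2500>−1
Confirm numerically:
  x=-2.400: |R|=0.52000 <1
  x=-1.690: |R|=0.26203 <1
  x=-1.541: |R|=0.25056 <1
  x=-3.503: |R|=1.58734 >1
  x=-3.458: |R|=1.52792 >1
  x=-3.352: |R|=1.39330 >1
So |R|<1 on (-3.0000, 0).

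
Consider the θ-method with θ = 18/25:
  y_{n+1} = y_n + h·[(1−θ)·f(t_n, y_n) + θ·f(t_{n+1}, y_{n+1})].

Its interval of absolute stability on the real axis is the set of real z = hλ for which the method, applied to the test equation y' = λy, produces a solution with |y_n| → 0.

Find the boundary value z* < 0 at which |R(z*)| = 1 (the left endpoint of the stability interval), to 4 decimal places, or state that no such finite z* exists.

interval (−∞, 0).

With y'=λy (z=hλ):
  y_{n+1} = y_n + z·[7/25·y_n + 18/25·y_{n+1}] ⇒ (1 − 18/25z)y_{n+1} = (1 + 7/25z)y_n
  ⇒ R(z) = (1 + 7/25z)/(1 − 18/25z).

Need |R(x)|<1, x<0.
x=-0.52: |R|=0.6217
x=-2: |R|=0.1803
x=-10: |R|=0.2195
x=-100: |R|=0.3699
θ=18/25≥1/2 ⇒ |1+7/25x|<|1−18/25x| ∀x<0 ⇒ stable on all of ℝ⁻.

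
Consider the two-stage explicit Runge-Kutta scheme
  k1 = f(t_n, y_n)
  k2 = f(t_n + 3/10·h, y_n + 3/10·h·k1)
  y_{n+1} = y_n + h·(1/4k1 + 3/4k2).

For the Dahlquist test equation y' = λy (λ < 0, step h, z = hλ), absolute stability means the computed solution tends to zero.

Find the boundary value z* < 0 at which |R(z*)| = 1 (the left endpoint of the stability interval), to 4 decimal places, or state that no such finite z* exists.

Set f=λy, z=hλ:
  k1=λy_n ⇒ h·k1=z·y_n;  k2=λ(1+3/10z)y_n ⇒ h·k2=z(1+3/10z)y_n
  y_{n+1}/y_n = 1 + 1/4z + 3/4z(1+3/10z) = 1 + z + 9/40z²
  ⇒ R(z) = 1 + z + 9/40z².

Find x<0 with |R(x)|<1.
x=-1.71: |R|=0.0521
R=1: x+9/40x²=0 ⇒ x=−40/9=-4.4444; min R=1−1/(4·9/40)=-0.1111>−1
Confirm numerically:
  x=-4.293: |R|=0.85372 <1
  x=-3.698: |R|=0.37892 <1
  x=-3.386: |R|=0.19362 <1
  x=-2.284: |R|=0.11025 <1
  x=-4.962: |R|=1.57782 >1
  x=-4.576: |R|=1.13545 >1
  x=-4.564: |R|=1.12277 >1
Interval (-4.4444, 0).

left endpoint -4.4444.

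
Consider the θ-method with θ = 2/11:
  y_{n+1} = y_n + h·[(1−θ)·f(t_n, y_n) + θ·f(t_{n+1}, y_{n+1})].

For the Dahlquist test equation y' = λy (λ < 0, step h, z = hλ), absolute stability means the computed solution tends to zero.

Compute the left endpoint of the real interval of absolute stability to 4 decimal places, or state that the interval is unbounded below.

z* = -3.1429.

Test eqn y'=λy, z=hλ:
  y_{n+1} = y_n + z·[9/11·y_n + 2/11·y_{n+1}] ⇒ (1 − 2/11z)y_{n+1} = (1 + 9/11z)y_n
  so R(z) = (1 + 9/11z)/(1 − 2/11z).

Boundary: |R(x)|=1, x<0.
x=-1.78: |R|=0.3448
R=−1: 1+9/11x = −1+2/11x ⇒ -7/11x=2 ⇒ x=2/(-7/11)=-3.1429
Confirm numerically:
  x=-3.002: |R|=0.94201 <1
  x=-2.690: |R|=0.80647 <1
  x=-2.452: |R|=0.69593 <1
  x=-3.737: |R|=1.22513 >1
  x=-3.378: |R|=1.09270 >1
Interval (-3.1429, 0).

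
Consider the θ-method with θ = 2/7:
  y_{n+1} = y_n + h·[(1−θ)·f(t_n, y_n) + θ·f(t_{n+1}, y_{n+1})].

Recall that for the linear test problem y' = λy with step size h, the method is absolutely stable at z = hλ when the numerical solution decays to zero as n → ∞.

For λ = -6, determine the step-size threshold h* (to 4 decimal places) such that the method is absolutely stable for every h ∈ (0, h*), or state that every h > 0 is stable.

(-4.6667,0); λ=-6 ⇒ h* = (14/3)/6 = 0.7778.

Set f=λy, z=hλ:
  y_{n+1} = y_n + z·[5/7·y_n + 2/7·y_{n+1}] ⇒ (1 − 2/7z)y_{n+1} = (1 + 5/7z)y_n
  R(z) = (1 + 5/7z)/(1 − 2/7z).

Boundary: |R(x)|=1, x<0.
x=-1.61: |R|=0.1027
R=−1: 1+5/7x = −1+2/7x ⇒ -3/7x=2 ⇒ x=2/(-3/7)=-4.6667
Confirm numerically:
  x=-4.498: |R|=0.96837 <1
  x=-3.557: |R|=0.76413 <1
  x=-3.440: |R|=0.73487 <1
  x=-3.432: |R|=0.73283 <1
  x=-5.189: |R|=1.09017 >1
  x=-4.763: |R|=1.01749 >1
Stable set (-4.6667, 0).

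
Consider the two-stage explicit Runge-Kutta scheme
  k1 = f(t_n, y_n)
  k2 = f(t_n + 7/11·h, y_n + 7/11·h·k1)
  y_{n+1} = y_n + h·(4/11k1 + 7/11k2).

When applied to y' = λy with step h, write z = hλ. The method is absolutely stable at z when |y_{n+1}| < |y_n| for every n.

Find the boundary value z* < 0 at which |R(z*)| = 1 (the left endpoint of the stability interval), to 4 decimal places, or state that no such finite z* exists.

z* = -2.4694.

With y'=λy (z=hλ):
  k1=λy_n ⇒ h·k1=z·y_n;  k2=λ(1+7/11z)y_n ⇒ h·k2=z(1+7/11z)y_n
  y_{n+1}/y_n = 1 + 4/11z + 7/11z(1+7/11z) = 1 + z + 49/121z²
  Hence R(z) = 1 + z + 49/121z².

Boundary: |R(x)|=1, x<0.
x=-1.04: |R|=0.3980
R=1: x+49/121x²=0 ⇒ x=−121/49=-2.4694; min R=1−1/(4·49/121)=0.3827>−1
Confirm numerically:
  x=-1.692: |R|=0.46734 <1
  x=-1.252: |R|=0.38277 <1
  x=-1.231: |R|=0.38266 <1
  x=-1.217: |R|=0.38278 <1
  x=-2.962: |R|=1.59088 >1
  x=-2.931: |R|=1.54790 >1
  x=-2.921: |R|=1.53421 >1
Stable set (-2.4694, 0).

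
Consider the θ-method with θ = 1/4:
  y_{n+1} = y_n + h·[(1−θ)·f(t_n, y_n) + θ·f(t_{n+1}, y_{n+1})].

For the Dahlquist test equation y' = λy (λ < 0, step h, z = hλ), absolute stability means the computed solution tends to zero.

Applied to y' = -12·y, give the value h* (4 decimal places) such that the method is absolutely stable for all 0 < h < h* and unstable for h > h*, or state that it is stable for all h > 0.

(-4.0000,0); λ=-12 ⇒ h* = (4)/12 = 0.3333.

Test eqn y'=λy, z=hλ:
  y_{n+1} = y_n + z·[3/4·y_n + 1/4·y_{n+1}] ⇒ (1 − 1/4z)y_{n+1} = (1 + 3/4z)y_n
  R(z) = (1 + 3/4z)/(1 − 1/4z).

Need |R(x)|<1, x<0.
x=-1.64: |R|=0.1631
R=−1: 1+3/4x = −1+1/4x ⇒ -1/2x=2 ⇒ x=2/(-1/2)=-4.0000
Confirm numerically:
  x=-2.969: |R|=0.70412 <1
  x=-2.629: |R|=0.58636 <1
  x=-2.352: |R|=0.48111 <1
  x=-4.498: |R|=1.11720 >1
  x=-4.479: |R|=1.11299 >1
  x=-4.273: |R|=1.06600 >1
Stable set (-4.0000, 0).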